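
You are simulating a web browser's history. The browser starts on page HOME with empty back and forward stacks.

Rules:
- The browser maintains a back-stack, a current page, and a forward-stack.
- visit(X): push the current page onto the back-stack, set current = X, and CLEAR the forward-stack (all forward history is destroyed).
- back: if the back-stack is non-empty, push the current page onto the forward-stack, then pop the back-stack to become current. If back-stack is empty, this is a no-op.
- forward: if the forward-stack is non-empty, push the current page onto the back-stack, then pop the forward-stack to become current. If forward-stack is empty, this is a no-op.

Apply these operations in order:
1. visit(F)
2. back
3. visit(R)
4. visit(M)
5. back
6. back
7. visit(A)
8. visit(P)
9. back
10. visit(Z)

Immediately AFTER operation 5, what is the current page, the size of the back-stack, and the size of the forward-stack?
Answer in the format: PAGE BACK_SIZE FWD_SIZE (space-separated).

After 1 (visit(F)): cur=F back=1 fwd=0
After 2 (back): cur=HOME back=0 fwd=1
After 3 (visit(R)): cur=R back=1 fwd=0
After 4 (visit(M)): cur=M back=2 fwd=0
After 5 (back): cur=R back=1 fwd=1

R 1 1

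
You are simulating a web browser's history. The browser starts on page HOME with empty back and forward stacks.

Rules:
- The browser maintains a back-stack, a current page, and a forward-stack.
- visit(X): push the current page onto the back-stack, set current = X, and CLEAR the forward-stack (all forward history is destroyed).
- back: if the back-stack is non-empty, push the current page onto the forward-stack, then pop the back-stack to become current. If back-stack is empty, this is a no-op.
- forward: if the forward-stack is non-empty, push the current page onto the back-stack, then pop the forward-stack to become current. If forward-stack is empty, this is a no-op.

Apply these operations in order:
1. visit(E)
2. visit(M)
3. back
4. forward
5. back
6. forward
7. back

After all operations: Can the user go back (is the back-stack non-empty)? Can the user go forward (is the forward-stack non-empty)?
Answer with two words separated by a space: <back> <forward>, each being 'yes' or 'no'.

Answer: yes yes

Derivation:
After 1 (visit(E)): cur=E back=1 fwd=0
After 2 (visit(M)): cur=M back=2 fwd=0
After 3 (back): cur=E back=1 fwd=1
After 4 (forward): cur=M back=2 fwd=0
After 5 (back): cur=E back=1 fwd=1
After 6 (forward): cur=M back=2 fwd=0
After 7 (back): cur=E back=1 fwd=1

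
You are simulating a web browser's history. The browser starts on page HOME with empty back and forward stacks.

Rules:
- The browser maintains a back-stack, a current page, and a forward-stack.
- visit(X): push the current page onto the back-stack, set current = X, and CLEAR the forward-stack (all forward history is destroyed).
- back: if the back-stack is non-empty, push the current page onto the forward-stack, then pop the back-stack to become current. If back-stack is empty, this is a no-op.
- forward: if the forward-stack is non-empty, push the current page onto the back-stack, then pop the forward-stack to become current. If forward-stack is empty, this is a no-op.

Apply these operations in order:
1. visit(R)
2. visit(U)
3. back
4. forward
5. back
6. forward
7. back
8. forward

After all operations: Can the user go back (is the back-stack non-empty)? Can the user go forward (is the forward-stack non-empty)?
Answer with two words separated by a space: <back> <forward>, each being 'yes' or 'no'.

Answer: yes no

Derivation:
After 1 (visit(R)): cur=R back=1 fwd=0
After 2 (visit(U)): cur=U back=2 fwd=0
After 3 (back): cur=R back=1 fwd=1
After 4 (forward): cur=U back=2 fwd=0
After 5 (back): cur=R back=1 fwd=1
After 6 (forward): cur=U back=2 fwd=0
After 7 (back): cur=R back=1 fwd=1
After 8 (forward): cur=U back=2 fwd=0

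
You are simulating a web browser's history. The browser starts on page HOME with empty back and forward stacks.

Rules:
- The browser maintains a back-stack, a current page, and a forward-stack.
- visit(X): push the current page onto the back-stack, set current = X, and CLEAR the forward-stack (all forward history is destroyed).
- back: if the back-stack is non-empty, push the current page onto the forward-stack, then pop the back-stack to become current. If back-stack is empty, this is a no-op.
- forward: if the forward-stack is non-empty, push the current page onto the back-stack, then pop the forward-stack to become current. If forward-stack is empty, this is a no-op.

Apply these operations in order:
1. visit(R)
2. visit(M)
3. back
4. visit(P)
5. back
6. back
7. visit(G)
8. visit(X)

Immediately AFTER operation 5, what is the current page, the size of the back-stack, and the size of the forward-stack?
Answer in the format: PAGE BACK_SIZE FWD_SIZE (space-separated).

After 1 (visit(R)): cur=R back=1 fwd=0
After 2 (visit(M)): cur=M back=2 fwd=0
After 3 (back): cur=R back=1 fwd=1
After 4 (visit(P)): cur=P back=2 fwd=0
After 5 (back): cur=R back=1 fwd=1

R 1 1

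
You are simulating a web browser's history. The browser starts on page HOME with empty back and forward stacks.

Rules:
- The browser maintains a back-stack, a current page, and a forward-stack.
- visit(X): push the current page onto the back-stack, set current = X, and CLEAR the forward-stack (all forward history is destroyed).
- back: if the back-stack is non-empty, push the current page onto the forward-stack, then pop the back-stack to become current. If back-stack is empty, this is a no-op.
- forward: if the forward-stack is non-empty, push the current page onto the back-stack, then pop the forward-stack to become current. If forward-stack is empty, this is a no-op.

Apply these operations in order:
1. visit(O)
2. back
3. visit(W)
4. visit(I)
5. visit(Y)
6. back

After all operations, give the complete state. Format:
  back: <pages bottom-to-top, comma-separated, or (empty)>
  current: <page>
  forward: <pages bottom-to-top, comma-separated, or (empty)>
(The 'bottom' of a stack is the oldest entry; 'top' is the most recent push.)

After 1 (visit(O)): cur=O back=1 fwd=0
After 2 (back): cur=HOME back=0 fwd=1
After 3 (visit(W)): cur=W back=1 fwd=0
After 4 (visit(I)): cur=I back=2 fwd=0
After 5 (visit(Y)): cur=Y back=3 fwd=0
After 6 (back): cur=I back=2 fwd=1

Answer: back: HOME,W
current: I
forward: Y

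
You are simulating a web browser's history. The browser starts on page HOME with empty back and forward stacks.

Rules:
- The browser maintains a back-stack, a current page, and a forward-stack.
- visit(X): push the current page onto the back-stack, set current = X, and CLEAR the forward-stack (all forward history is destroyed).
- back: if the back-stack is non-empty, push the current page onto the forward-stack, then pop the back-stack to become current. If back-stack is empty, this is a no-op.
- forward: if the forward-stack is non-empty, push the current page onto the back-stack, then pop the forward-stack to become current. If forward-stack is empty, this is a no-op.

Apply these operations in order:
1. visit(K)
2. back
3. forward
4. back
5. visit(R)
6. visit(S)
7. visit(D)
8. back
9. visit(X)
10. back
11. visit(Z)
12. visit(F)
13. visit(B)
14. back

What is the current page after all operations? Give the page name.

After 1 (visit(K)): cur=K back=1 fwd=0
After 2 (back): cur=HOME back=0 fwd=1
After 3 (forward): cur=K back=1 fwd=0
After 4 (back): cur=HOME back=0 fwd=1
After 5 (visit(R)): cur=R back=1 fwd=0
After 6 (visit(S)): cur=S back=2 fwd=0
After 7 (visit(D)): cur=D back=3 fwd=0
After 8 (back): cur=S back=2 fwd=1
After 9 (visit(X)): cur=X back=3 fwd=0
After 10 (back): cur=S back=2 fwd=1
After 11 (visit(Z)): cur=Z back=3 fwd=0
After 12 (visit(F)): cur=F back=4 fwd=0
After 13 (visit(B)): cur=B back=5 fwd=0
After 14 (back): cur=F back=4 fwd=1

Answer: F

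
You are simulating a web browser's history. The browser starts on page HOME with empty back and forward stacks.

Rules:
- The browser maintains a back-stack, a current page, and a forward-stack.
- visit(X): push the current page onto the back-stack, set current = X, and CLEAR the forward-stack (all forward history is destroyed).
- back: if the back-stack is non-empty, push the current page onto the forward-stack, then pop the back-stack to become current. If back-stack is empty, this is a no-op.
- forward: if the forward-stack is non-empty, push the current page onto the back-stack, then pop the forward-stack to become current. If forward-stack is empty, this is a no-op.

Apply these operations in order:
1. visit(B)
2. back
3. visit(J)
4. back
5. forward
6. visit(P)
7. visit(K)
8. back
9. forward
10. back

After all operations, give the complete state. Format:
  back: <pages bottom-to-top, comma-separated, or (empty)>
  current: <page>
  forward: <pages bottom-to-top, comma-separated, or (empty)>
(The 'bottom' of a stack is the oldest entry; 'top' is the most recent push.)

After 1 (visit(B)): cur=B back=1 fwd=0
After 2 (back): cur=HOME back=0 fwd=1
After 3 (visit(J)): cur=J back=1 fwd=0
After 4 (back): cur=HOME back=0 fwd=1
After 5 (forward): cur=J back=1 fwd=0
After 6 (visit(P)): cur=P back=2 fwd=0
After 7 (visit(K)): cur=K back=3 fwd=0
After 8 (back): cur=P back=2 fwd=1
After 9 (forward): cur=K back=3 fwd=0
After 10 (back): cur=P back=2 fwd=1

Answer: back: HOME,J
current: P
forward: K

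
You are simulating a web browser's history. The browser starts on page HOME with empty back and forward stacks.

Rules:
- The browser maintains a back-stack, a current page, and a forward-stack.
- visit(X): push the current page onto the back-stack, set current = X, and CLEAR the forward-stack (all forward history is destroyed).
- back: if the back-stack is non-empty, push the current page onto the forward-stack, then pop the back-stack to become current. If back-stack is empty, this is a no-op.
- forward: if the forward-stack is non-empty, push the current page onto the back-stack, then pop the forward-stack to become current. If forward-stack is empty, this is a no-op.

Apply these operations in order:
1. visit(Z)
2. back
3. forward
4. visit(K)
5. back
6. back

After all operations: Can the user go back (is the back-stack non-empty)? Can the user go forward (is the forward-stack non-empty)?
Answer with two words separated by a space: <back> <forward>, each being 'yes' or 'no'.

Answer: no yes

Derivation:
After 1 (visit(Z)): cur=Z back=1 fwd=0
After 2 (back): cur=HOME back=0 fwd=1
After 3 (forward): cur=Z back=1 fwd=0
After 4 (visit(K)): cur=K back=2 fwd=0
After 5 (back): cur=Z back=1 fwd=1
After 6 (back): cur=HOME back=0 fwd=2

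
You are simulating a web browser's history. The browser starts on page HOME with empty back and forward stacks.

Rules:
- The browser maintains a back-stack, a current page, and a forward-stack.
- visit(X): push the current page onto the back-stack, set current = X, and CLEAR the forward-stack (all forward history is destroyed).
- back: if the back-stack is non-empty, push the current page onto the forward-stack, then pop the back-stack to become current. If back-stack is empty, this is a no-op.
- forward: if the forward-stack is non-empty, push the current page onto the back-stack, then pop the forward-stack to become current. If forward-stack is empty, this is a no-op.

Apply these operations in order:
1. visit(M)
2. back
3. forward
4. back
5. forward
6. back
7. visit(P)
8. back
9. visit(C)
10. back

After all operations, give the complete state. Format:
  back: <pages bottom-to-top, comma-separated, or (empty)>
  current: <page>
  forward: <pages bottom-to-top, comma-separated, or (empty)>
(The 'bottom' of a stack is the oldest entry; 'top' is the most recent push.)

Answer: back: (empty)
current: HOME
forward: C

Derivation:
After 1 (visit(M)): cur=M back=1 fwd=0
After 2 (back): cur=HOME back=0 fwd=1
After 3 (forward): cur=M back=1 fwd=0
After 4 (back): cur=HOME back=0 fwd=1
After 5 (forward): cur=M back=1 fwd=0
After 6 (back): cur=HOME back=0 fwd=1
After 7 (visit(P)): cur=P back=1 fwd=0
After 8 (back): cur=HOME back=0 fwd=1
After 9 (visit(C)): cur=C back=1 fwd=0
After 10 (back): cur=HOME back=0 fwd=1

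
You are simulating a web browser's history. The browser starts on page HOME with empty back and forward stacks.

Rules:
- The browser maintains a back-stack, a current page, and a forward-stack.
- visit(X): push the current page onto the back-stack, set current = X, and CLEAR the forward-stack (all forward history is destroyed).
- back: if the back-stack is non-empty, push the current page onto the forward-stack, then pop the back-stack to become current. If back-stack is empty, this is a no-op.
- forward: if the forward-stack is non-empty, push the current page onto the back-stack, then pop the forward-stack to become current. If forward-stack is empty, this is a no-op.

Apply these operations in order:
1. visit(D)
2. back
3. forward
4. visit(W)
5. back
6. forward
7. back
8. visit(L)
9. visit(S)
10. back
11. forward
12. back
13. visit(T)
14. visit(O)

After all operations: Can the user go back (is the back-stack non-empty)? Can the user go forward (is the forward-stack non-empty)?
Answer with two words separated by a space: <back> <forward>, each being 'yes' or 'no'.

Answer: yes no

Derivation:
After 1 (visit(D)): cur=D back=1 fwd=0
After 2 (back): cur=HOME back=0 fwd=1
After 3 (forward): cur=D back=1 fwd=0
After 4 (visit(W)): cur=W back=2 fwd=0
After 5 (back): cur=D back=1 fwd=1
After 6 (forward): cur=W back=2 fwd=0
After 7 (back): cur=D back=1 fwd=1
After 8 (visit(L)): cur=L back=2 fwd=0
After 9 (visit(S)): cur=S back=3 fwd=0
After 10 (back): cur=L back=2 fwd=1
After 11 (forward): cur=S back=3 fwd=0
After 12 (back): cur=L back=2 fwd=1
After 13 (visit(T)): cur=T back=3 fwd=0
After 14 (visit(O)): cur=O back=4 fwd=0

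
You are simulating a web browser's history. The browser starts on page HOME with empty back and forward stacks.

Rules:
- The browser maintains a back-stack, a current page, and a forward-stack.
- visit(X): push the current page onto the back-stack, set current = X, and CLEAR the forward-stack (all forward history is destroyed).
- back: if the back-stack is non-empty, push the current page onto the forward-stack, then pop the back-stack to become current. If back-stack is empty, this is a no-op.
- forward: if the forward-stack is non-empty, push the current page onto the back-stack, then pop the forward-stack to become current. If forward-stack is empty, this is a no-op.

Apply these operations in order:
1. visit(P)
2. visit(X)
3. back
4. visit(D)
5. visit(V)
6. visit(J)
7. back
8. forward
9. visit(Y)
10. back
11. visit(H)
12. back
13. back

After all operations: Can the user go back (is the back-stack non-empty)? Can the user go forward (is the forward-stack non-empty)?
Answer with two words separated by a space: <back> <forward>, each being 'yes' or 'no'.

After 1 (visit(P)): cur=P back=1 fwd=0
After 2 (visit(X)): cur=X back=2 fwd=0
After 3 (back): cur=P back=1 fwd=1
After 4 (visit(D)): cur=D back=2 fwd=0
After 5 (visit(V)): cur=V back=3 fwd=0
After 6 (visit(J)): cur=J back=4 fwd=0
After 7 (back): cur=V back=3 fwd=1
After 8 (forward): cur=J back=4 fwd=0
After 9 (visit(Y)): cur=Y back=5 fwd=0
After 10 (back): cur=J back=4 fwd=1
After 11 (visit(H)): cur=H back=5 fwd=0
After 12 (back): cur=J back=4 fwd=1
After 13 (back): cur=V back=3 fwd=2

Answer: yes yes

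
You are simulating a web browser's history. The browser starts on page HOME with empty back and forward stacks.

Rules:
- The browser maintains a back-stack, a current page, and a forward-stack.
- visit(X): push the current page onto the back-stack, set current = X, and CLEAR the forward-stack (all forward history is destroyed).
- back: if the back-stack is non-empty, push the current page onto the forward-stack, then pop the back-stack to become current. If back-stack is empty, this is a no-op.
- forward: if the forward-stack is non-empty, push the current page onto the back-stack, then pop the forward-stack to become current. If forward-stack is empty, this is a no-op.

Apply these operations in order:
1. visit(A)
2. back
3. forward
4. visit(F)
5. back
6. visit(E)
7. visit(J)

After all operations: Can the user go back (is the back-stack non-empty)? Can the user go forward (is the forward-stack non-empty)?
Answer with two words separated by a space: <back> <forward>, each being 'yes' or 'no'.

After 1 (visit(A)): cur=A back=1 fwd=0
After 2 (back): cur=HOME back=0 fwd=1
After 3 (forward): cur=A back=1 fwd=0
After 4 (visit(F)): cur=F back=2 fwd=0
After 5 (back): cur=A back=1 fwd=1
After 6 (visit(E)): cur=E back=2 fwd=0
After 7 (visit(J)): cur=J back=3 fwd=0

Answer: yes no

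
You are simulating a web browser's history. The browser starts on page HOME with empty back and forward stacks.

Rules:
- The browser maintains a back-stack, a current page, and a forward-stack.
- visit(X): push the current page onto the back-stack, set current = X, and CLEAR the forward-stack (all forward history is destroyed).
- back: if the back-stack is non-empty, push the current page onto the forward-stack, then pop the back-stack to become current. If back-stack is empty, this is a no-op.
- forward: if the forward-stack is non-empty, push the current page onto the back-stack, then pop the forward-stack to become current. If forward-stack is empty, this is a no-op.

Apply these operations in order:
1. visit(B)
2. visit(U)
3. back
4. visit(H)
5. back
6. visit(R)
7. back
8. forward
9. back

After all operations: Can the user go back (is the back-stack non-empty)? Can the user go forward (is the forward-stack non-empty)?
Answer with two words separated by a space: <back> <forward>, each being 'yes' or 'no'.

After 1 (visit(B)): cur=B back=1 fwd=0
After 2 (visit(U)): cur=U back=2 fwd=0
After 3 (back): cur=B back=1 fwd=1
After 4 (visit(H)): cur=H back=2 fwd=0
After 5 (back): cur=B back=1 fwd=1
After 6 (visit(R)): cur=R back=2 fwd=0
After 7 (back): cur=B back=1 fwd=1
After 8 (forward): cur=R back=2 fwd=0
After 9 (back): cur=B back=1 fwd=1

Answer: yes yes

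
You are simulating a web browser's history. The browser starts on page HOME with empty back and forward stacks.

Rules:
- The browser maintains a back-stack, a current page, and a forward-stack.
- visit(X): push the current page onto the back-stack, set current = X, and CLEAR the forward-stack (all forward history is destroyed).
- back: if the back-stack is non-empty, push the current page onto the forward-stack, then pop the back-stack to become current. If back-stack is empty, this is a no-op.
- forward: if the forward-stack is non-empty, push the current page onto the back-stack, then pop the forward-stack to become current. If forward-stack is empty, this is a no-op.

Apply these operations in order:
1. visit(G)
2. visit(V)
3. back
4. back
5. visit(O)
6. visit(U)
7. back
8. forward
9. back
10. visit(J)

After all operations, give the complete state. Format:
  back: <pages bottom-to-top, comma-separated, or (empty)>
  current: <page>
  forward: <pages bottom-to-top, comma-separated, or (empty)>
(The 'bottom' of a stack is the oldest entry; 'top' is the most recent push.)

After 1 (visit(G)): cur=G back=1 fwd=0
After 2 (visit(V)): cur=V back=2 fwd=0
After 3 (back): cur=G back=1 fwd=1
After 4 (back): cur=HOME back=0 fwd=2
After 5 (visit(O)): cur=O back=1 fwd=0
After 6 (visit(U)): cur=U back=2 fwd=0
After 7 (back): cur=O back=1 fwd=1
After 8 (forward): cur=U back=2 fwd=0
After 9 (back): cur=O back=1 fwd=1
After 10 (visit(J)): cur=J back=2 fwd=0

Answer: back: HOME,O
current: J
forward: (empty)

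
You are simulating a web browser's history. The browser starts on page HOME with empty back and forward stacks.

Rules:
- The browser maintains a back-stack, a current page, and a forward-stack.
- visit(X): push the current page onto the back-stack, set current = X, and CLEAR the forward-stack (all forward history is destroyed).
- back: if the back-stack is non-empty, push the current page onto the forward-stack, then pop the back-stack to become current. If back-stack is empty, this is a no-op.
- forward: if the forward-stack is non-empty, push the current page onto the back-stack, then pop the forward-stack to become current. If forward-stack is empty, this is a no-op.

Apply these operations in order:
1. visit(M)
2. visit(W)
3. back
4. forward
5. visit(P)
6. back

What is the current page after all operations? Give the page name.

After 1 (visit(M)): cur=M back=1 fwd=0
After 2 (visit(W)): cur=W back=2 fwd=0
After 3 (back): cur=M back=1 fwd=1
After 4 (forward): cur=W back=2 fwd=0
After 5 (visit(P)): cur=P back=3 fwd=0
After 6 (back): cur=W back=2 fwd=1

Answer: W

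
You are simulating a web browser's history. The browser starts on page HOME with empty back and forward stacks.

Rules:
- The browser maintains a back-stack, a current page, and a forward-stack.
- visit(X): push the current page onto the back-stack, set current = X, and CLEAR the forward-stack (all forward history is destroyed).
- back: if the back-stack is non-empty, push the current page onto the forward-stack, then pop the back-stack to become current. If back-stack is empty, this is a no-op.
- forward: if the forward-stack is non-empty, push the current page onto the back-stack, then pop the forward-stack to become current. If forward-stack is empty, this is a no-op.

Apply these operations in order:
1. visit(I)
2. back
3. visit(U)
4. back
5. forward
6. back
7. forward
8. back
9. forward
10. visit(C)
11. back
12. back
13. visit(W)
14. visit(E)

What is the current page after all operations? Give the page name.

Answer: E

Derivation:
After 1 (visit(I)): cur=I back=1 fwd=0
After 2 (back): cur=HOME back=0 fwd=1
After 3 (visit(U)): cur=U back=1 fwd=0
After 4 (back): cur=HOME back=0 fwd=1
After 5 (forward): cur=U back=1 fwd=0
After 6 (back): cur=HOME back=0 fwd=1
After 7 (forward): cur=U back=1 fwd=0
After 8 (back): cur=HOME back=0 fwd=1
After 9 (forward): cur=U back=1 fwd=0
After 10 (visit(C)): cur=C back=2 fwd=0
After 11 (back): cur=U back=1 fwd=1
After 12 (back): cur=HOME back=0 fwd=2
After 13 (visit(W)): cur=W back=1 fwd=0
After 14 (visit(E)): cur=E back=2 fwd=0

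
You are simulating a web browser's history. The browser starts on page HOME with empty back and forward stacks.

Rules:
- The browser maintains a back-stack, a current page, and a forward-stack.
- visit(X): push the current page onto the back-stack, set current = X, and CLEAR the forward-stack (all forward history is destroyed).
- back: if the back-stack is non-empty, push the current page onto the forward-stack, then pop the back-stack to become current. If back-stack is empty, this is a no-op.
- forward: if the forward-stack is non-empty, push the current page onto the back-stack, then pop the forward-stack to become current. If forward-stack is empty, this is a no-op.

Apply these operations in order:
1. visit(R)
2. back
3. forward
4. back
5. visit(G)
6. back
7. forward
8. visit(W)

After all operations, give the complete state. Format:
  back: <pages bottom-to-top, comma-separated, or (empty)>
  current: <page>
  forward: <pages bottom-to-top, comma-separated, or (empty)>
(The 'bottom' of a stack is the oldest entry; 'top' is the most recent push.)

Answer: back: HOME,G
current: W
forward: (empty)

Derivation:
After 1 (visit(R)): cur=R back=1 fwd=0
After 2 (back): cur=HOME back=0 fwd=1
After 3 (forward): cur=R back=1 fwd=0
After 4 (back): cur=HOME back=0 fwd=1
After 5 (visit(G)): cur=G back=1 fwd=0
After 6 (back): cur=HOME back=0 fwd=1
After 7 (forward): cur=G back=1 fwd=0
After 8 (visit(W)): cur=W back=2 fwd=0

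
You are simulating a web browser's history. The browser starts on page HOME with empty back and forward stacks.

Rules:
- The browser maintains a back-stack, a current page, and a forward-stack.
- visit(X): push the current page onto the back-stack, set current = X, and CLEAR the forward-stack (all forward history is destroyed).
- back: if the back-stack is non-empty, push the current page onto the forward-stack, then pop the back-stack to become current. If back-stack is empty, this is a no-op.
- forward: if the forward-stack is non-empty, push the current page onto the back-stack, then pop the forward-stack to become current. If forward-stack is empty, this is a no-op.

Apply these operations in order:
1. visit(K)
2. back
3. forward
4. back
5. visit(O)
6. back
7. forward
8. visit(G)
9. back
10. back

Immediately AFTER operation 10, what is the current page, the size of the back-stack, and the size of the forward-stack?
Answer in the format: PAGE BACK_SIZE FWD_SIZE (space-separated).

After 1 (visit(K)): cur=K back=1 fwd=0
After 2 (back): cur=HOME back=0 fwd=1
After 3 (forward): cur=K back=1 fwd=0
After 4 (back): cur=HOME back=0 fwd=1
After 5 (visit(O)): cur=O back=1 fwd=0
After 6 (back): cur=HOME back=0 fwd=1
After 7 (forward): cur=O back=1 fwd=0
After 8 (visit(G)): cur=G back=2 fwd=0
After 9 (back): cur=O back=1 fwd=1
After 10 (back): cur=HOME back=0 fwd=2

HOME 0 2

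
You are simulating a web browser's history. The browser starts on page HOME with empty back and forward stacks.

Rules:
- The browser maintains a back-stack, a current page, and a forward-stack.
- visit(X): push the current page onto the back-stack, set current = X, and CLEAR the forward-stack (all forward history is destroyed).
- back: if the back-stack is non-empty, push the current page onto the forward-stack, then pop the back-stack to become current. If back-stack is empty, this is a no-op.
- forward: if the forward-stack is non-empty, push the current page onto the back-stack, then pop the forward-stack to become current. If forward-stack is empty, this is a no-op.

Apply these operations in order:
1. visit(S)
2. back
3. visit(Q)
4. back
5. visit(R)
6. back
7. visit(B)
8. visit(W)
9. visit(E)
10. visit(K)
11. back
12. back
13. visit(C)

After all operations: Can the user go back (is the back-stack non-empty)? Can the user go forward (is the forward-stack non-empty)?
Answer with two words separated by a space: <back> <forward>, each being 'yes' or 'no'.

Answer: yes no

Derivation:
After 1 (visit(S)): cur=S back=1 fwd=0
After 2 (back): cur=HOME back=0 fwd=1
After 3 (visit(Q)): cur=Q back=1 fwd=0
After 4 (back): cur=HOME back=0 fwd=1
After 5 (visit(R)): cur=R back=1 fwd=0
After 6 (back): cur=HOME back=0 fwd=1
After 7 (visit(B)): cur=B back=1 fwd=0
After 8 (visit(W)): cur=W back=2 fwd=0
After 9 (visit(E)): cur=E back=3 fwd=0
After 10 (visit(K)): cur=K back=4 fwd=0
After 11 (back): cur=E back=3 fwd=1
After 12 (back): cur=W back=2 fwd=2
After 13 (visit(C)): cur=C back=3 fwd=0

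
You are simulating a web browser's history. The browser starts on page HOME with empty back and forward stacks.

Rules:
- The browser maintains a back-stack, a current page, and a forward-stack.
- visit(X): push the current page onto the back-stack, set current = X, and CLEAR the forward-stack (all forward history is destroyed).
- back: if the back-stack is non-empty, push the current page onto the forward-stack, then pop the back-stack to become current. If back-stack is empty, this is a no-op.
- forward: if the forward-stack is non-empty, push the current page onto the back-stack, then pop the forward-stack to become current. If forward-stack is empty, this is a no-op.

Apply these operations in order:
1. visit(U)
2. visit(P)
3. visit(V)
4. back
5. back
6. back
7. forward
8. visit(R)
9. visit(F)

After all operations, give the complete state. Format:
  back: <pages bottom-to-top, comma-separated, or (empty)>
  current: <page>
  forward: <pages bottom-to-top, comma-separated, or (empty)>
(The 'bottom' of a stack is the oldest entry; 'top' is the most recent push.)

Answer: back: HOME,U,R
current: F
forward: (empty)

Derivation:
After 1 (visit(U)): cur=U back=1 fwd=0
After 2 (visit(P)): cur=P back=2 fwd=0
After 3 (visit(V)): cur=V back=3 fwd=0
After 4 (back): cur=P back=2 fwd=1
After 5 (back): cur=U back=1 fwd=2
After 6 (back): cur=HOME back=0 fwd=3
After 7 (forward): cur=U back=1 fwd=2
After 8 (visit(R)): cur=R back=2 fwd=0
After 9 (visit(F)): cur=F back=3 fwd=0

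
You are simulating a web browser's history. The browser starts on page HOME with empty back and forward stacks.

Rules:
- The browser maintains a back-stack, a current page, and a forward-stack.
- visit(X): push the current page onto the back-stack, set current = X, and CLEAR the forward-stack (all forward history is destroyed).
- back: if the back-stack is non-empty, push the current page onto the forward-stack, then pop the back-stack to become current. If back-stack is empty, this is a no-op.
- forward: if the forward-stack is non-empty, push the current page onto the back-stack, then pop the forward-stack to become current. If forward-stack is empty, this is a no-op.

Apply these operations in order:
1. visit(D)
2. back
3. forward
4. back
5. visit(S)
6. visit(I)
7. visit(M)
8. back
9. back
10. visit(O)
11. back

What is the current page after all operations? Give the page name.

Answer: S

Derivation:
After 1 (visit(D)): cur=D back=1 fwd=0
After 2 (back): cur=HOME back=0 fwd=1
After 3 (forward): cur=D back=1 fwd=0
After 4 (back): cur=HOME back=0 fwd=1
After 5 (visit(S)): cur=S back=1 fwd=0
After 6 (visit(I)): cur=I back=2 fwd=0
After 7 (visit(M)): cur=M back=3 fwd=0
After 8 (back): cur=I back=2 fwd=1
After 9 (back): cur=S back=1 fwd=2
After 10 (visit(O)): cur=O back=2 fwd=0
After 11 (back): cur=S back=1 fwd=1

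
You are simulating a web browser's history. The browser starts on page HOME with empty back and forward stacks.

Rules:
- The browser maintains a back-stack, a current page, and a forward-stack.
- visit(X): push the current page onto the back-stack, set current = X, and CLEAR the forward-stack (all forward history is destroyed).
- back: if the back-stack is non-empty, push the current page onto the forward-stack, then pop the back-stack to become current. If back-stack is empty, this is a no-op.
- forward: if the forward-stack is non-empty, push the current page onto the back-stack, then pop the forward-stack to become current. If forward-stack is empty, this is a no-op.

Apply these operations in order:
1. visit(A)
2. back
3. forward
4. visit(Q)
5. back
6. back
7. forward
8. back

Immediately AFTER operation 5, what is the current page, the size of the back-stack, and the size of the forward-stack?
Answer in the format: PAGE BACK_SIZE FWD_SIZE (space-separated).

After 1 (visit(A)): cur=A back=1 fwd=0
After 2 (back): cur=HOME back=0 fwd=1
After 3 (forward): cur=A back=1 fwd=0
After 4 (visit(Q)): cur=Q back=2 fwd=0
After 5 (back): cur=A back=1 fwd=1

A 1 1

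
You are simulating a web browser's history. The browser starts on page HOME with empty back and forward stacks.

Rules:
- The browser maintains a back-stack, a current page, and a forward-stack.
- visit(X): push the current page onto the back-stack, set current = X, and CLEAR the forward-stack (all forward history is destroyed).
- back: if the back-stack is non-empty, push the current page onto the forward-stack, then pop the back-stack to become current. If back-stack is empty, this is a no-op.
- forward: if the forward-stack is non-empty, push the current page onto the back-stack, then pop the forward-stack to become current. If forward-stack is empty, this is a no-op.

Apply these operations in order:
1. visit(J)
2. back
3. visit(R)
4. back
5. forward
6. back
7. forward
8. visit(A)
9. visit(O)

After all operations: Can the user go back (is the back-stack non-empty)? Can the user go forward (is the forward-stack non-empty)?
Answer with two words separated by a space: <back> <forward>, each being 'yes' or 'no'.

Answer: yes no

Derivation:
After 1 (visit(J)): cur=J back=1 fwd=0
After 2 (back): cur=HOME back=0 fwd=1
After 3 (visit(R)): cur=R back=1 fwd=0
After 4 (back): cur=HOME back=0 fwd=1
After 5 (forward): cur=R back=1 fwd=0
After 6 (back): cur=HOME back=0 fwd=1
After 7 (forward): cur=R back=1 fwd=0
After 8 (visit(A)): cur=A back=2 fwd=0
After 9 (visit(O)): cur=O back=3 fwd=0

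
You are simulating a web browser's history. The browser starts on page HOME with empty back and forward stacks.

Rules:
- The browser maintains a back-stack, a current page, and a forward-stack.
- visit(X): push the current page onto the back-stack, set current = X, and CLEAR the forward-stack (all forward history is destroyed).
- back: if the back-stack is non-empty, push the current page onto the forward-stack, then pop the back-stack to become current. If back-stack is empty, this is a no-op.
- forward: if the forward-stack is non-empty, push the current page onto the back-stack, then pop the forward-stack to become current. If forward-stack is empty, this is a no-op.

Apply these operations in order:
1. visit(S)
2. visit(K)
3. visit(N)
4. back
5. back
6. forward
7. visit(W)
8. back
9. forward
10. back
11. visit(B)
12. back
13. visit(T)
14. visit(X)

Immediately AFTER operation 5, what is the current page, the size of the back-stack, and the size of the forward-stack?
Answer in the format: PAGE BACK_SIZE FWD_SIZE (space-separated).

After 1 (visit(S)): cur=S back=1 fwd=0
After 2 (visit(K)): cur=K back=2 fwd=0
After 3 (visit(N)): cur=N back=3 fwd=0
After 4 (back): cur=K back=2 fwd=1
After 5 (back): cur=S back=1 fwd=2

S 1 2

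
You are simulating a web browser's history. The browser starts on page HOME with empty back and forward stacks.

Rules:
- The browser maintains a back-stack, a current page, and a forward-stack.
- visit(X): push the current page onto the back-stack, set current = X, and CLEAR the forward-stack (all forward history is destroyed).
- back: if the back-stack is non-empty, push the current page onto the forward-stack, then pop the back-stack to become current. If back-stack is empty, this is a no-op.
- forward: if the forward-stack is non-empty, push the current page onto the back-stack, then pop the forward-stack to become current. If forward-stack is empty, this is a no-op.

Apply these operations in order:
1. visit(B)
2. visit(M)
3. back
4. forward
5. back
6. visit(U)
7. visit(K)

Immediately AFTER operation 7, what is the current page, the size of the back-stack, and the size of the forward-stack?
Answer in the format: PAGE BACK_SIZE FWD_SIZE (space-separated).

After 1 (visit(B)): cur=B back=1 fwd=0
After 2 (visit(M)): cur=M back=2 fwd=0
After 3 (back): cur=B back=1 fwd=1
After 4 (forward): cur=M back=2 fwd=0
After 5 (back): cur=B back=1 fwd=1
After 6 (visit(U)): cur=U back=2 fwd=0
After 7 (visit(K)): cur=K back=3 fwd=0

K 3 0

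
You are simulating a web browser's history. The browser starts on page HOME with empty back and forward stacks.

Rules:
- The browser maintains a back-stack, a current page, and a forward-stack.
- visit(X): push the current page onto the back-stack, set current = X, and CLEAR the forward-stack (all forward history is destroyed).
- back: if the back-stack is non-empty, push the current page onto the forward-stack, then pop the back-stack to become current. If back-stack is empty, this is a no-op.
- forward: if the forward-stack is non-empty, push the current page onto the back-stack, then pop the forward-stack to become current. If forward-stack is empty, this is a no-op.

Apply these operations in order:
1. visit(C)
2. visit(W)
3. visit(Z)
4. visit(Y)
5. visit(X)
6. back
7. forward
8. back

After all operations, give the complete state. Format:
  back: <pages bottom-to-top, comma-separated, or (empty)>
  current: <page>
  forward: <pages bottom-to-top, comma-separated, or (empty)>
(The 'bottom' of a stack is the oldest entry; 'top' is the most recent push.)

After 1 (visit(C)): cur=C back=1 fwd=0
After 2 (visit(W)): cur=W back=2 fwd=0
After 3 (visit(Z)): cur=Z back=3 fwd=0
After 4 (visit(Y)): cur=Y back=4 fwd=0
After 5 (visit(X)): cur=X back=5 fwd=0
After 6 (back): cur=Y back=4 fwd=1
After 7 (forward): cur=X back=5 fwd=0
After 8 (back): cur=Y back=4 fwd=1

Answer: back: HOME,C,W,Z
current: Y
forward: X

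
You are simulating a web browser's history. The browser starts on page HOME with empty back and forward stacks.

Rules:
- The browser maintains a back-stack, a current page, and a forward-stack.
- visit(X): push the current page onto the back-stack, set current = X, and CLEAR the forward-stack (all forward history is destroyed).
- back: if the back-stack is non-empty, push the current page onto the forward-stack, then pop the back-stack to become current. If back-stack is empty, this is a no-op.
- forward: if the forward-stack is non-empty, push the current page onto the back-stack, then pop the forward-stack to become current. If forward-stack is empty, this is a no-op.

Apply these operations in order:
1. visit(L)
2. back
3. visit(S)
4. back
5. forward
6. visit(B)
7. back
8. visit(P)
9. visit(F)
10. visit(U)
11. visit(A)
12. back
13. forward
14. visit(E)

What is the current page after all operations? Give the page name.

After 1 (visit(L)): cur=L back=1 fwd=0
After 2 (back): cur=HOME back=0 fwd=1
After 3 (visit(S)): cur=S back=1 fwd=0
After 4 (back): cur=HOME back=0 fwd=1
After 5 (forward): cur=S back=1 fwd=0
After 6 (visit(B)): cur=B back=2 fwd=0
After 7 (back): cur=S back=1 fwd=1
After 8 (visit(P)): cur=P back=2 fwd=0
After 9 (visit(F)): cur=F back=3 fwd=0
After 10 (visit(U)): cur=U back=4 fwd=0
After 11 (visit(A)): cur=A back=5 fwd=0
After 12 (back): cur=U back=4 fwd=1
After 13 (forward): cur=A back=5 fwd=0
After 14 (visit(E)): cur=E back=6 fwd=0

Answer: E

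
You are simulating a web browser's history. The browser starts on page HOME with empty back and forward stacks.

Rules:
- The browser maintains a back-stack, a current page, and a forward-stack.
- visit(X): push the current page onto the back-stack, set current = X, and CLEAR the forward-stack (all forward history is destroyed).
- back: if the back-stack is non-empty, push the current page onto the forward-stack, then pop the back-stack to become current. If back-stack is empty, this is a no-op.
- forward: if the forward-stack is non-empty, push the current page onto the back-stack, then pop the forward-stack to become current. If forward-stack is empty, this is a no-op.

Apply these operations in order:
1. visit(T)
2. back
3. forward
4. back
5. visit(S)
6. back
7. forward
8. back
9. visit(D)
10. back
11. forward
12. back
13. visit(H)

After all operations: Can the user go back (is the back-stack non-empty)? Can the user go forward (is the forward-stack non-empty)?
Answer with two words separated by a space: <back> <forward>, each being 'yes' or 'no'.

Answer: yes no

Derivation:
After 1 (visit(T)): cur=T back=1 fwd=0
After 2 (back): cur=HOME back=0 fwd=1
After 3 (forward): cur=T back=1 fwd=0
After 4 (back): cur=HOME back=0 fwd=1
After 5 (visit(S)): cur=S back=1 fwd=0
After 6 (back): cur=HOME back=0 fwd=1
After 7 (forward): cur=S back=1 fwd=0
After 8 (back): cur=HOME back=0 fwd=1
After 9 (visit(D)): cur=D back=1 fwd=0
After 10 (back): cur=HOME back=0 fwd=1
After 11 (forward): cur=D back=1 fwd=0
After 12 (back): cur=HOME back=0 fwd=1
After 13 (visit(H)): cur=H back=1 fwd=0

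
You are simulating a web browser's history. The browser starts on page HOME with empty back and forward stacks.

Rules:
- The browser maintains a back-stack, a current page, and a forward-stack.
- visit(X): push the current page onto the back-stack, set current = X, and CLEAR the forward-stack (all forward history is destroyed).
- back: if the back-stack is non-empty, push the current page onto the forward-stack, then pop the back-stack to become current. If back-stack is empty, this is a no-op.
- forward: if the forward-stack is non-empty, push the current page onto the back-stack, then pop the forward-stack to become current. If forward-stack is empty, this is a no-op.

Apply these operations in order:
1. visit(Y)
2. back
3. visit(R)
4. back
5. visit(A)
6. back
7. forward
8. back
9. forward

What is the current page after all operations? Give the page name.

After 1 (visit(Y)): cur=Y back=1 fwd=0
After 2 (back): cur=HOME back=0 fwd=1
After 3 (visit(R)): cur=R back=1 fwd=0
After 4 (back): cur=HOME back=0 fwd=1
After 5 (visit(A)): cur=A back=1 fwd=0
After 6 (back): cur=HOME back=0 fwd=1
After 7 (forward): cur=A back=1 fwd=0
After 8 (back): cur=HOME back=0 fwd=1
After 9 (forward): cur=A back=1 fwd=0

Answer: A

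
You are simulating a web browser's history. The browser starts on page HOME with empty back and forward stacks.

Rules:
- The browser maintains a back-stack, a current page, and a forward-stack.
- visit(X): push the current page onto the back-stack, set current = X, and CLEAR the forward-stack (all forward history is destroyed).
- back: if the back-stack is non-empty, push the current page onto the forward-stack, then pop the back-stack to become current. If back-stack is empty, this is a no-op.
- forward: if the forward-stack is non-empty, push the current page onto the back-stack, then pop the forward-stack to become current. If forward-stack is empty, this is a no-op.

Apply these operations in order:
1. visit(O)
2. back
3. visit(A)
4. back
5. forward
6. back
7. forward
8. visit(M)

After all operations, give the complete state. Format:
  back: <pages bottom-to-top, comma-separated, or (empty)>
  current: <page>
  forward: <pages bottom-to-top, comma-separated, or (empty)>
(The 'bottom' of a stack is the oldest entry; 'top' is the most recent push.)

After 1 (visit(O)): cur=O back=1 fwd=0
After 2 (back): cur=HOME back=0 fwd=1
After 3 (visit(A)): cur=A back=1 fwd=0
After 4 (back): cur=HOME back=0 fwd=1
After 5 (forward): cur=A back=1 fwd=0
After 6 (back): cur=HOME back=0 fwd=1
After 7 (forward): cur=A back=1 fwd=0
After 8 (visit(M)): cur=M back=2 fwd=0

Answer: back: HOME,A
current: M
forward: (empty)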